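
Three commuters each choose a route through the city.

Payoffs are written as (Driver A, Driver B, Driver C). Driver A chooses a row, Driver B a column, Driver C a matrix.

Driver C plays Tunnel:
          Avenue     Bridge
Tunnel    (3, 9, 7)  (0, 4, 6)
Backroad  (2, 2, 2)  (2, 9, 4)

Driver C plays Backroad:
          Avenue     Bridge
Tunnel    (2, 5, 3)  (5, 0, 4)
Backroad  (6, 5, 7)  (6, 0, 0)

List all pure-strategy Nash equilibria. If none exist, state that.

(Tunnel, Avenue, Tunnel), (Backroad, Avenue, Backroad), (Backroad, Bridge, Tunnel)

For each strategy profile, look for a profitable unilateral deviation.
(Tunnel, Avenue, Tunnel): Driver A gets 3, best alternative 2; Driver B gets 9, best alternative 4; Driver C gets 7, best alternative 3. No profitable deviation — NE.
(Tunnel, Avenue, Backroad): Driver A can switch to Backroad (2 → 6). Not NE.
(Tunnel, Bridge, Tunnel): Driver A can switch to Backroad (0 → 2). Not NE.
(Tunnel, Bridge, Backroad): Driver A can switch to Backroad (5 → 6). Not NE.
(Backroad, Avenue, Tunnel): Driver A can switch to Tunnel (2 → 3). Not NE.
(Backroad, Avenue, Backroad): Driver A gets 6, best alternative 2; Driver B gets 5, best alternative 0; Driver C gets 7, best alternative 2. No profitable deviation — NE.
(Backroad, Bridge, Tunnel): Driver A gets 2, best alternative 0; Driver B gets 9, best alternative 2; Driver C gets 4, best alternative 0. No profitable deviation — NE.
(Backroad, Bridge, Backroad): Driver B can switch to Avenue (0 → 5). Not NE.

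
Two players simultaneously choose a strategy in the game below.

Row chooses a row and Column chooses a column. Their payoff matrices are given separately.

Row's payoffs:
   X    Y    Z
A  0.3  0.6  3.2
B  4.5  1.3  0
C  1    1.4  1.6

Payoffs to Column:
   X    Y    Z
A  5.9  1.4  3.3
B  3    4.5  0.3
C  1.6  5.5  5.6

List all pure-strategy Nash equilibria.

For each strategy profile, look for a profitable unilateral deviation.
(A, X): Row can switch to B (0.3 → 4.5). Not NE.
(A, Y): Row can switch to B (0.6 → 1.3). Not NE.
(A, Z): Column can switch to X (3.3 → 5.9). Not NE.
(B, X): Column can switch to Y (3 → 4.5). Not NE.
(B, Y): Row can switch to C (1.3 → 1.4). Not NE.
(B, Z): Row can switch to A (0 → 3.2). Not NE.
(The remaining 3 profiles each have a profitable deviation by the same check.)

No pure-strategy Nash equilibrium.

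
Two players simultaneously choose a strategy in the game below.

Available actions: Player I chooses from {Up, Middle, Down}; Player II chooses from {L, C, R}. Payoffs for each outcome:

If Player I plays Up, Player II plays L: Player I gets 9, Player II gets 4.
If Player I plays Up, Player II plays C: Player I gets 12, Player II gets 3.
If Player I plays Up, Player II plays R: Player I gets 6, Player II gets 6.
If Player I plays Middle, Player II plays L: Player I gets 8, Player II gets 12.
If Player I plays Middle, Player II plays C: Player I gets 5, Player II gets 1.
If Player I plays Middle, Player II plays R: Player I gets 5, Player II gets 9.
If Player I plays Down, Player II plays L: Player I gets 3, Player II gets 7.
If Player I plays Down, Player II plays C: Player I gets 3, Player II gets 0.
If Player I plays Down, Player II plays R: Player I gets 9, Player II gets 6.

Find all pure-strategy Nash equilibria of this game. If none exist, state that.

For each player, find the best response to each opponent profile; mutual best responses are the pure NE.
Player I against L: payoffs 9, 8, 3 → best response Up.
Player I against C: payoffs 12, 5, 3 → best response Up.
Player I against R: payoffs 6, 5, 9 → best response Down.
Player II against Up: payoffs 4, 3, 6 → best response R.
Player II against Middle: payoffs 12, 1, 9 → best response L.
Player II against Down: payoffs 7, 0, 6 → best response L.
No profile is a mutual best response for all players.

No pure-strategy Nash equilibrium.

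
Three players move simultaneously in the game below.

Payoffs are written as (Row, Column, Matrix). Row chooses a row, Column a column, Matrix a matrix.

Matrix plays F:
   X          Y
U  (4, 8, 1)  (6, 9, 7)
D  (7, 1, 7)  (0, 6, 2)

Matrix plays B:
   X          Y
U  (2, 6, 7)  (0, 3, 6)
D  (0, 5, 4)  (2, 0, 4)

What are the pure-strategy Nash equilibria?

(U, X, B), (U, Y, F)

Row against (X, F): payoffs 4, 7 → best response D.
Row against (X, B): payoffs 2, 0 → best response U.
Row against (Y, F): payoffs 6, 0 → best response U.
Row against (Y, B): payoffs 0, 2 → best response D.
Column against (U, F): payoffs 8, 9 → best response Y.
Column against (U, B): payoffs 6, 3 → best response X.
Column against (D, F): payoffs 1, 6 → best response Y.
Column against (D, B): payoffs 5, 0 → best response X.
Matrix against (U, X): payoffs 1, 7 → best response B.
Matrix against (U, Y): payoffs 7, 6 → best response F.
Matrix against (D, X): payoffs 7, 4 → best response F.
Matrix against (D, Y): payoffs 2, 4 → best response B.
Mutual best responses: (U, X, B); (U, Y, F).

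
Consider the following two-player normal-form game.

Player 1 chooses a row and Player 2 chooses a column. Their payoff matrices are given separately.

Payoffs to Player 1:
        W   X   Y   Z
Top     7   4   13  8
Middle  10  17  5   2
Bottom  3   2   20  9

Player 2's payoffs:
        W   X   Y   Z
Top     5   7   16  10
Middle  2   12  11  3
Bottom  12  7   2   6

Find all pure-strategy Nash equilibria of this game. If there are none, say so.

Player 1 against W: payoffs 7, 10, 3 → best response Middle.
Player 1 against X: payoffs 4, 17, 2 → best response Middle.
Player 1 against Y: payoffs 13, 5, 20 → best response Bottom.
Player 1 against Z: payoffs 8, 2, 9 → best response Bottom.
Player 2 against Top: payoffs 5, 7, 16, 10 → best response Y.
Player 2 against Middle: payoffs 2, 12, 11, 3 → best response X.
Player 2 against Bottom: payoffs 12, 7, 2, 6 → best response W.
Mutual best responses: (Middle, X).

Pure NE: (Middle, X)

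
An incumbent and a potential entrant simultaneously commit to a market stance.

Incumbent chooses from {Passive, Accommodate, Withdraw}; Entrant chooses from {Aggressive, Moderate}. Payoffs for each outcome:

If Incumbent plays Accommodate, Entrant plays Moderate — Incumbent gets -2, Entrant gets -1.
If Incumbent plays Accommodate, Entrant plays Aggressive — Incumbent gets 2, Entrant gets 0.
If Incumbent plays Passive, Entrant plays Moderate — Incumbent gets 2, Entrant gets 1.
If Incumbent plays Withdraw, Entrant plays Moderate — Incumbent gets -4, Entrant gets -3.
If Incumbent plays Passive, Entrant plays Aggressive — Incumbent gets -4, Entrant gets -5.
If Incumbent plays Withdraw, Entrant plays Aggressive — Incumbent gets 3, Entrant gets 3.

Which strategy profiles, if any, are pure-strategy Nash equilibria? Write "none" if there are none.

The pure Nash equilibria are (Passive, Moderate) and (Withdraw, Aggressive).

Mark each player's best response to every combination of opponents' strategies; a profile where every player is best-responding is a pure Nash equilibrium.
Incumbent against Aggressive: payoffs -4, 2, 3 → best response Withdraw.
Incumbent against Moderate: payoffs 2, -2, -4 → best response Passive.
Entrant against Passive: payoffs -5, 1 → best response Moderate.
Entrant against Accommodate: payoffs 0, -1 → best response Aggressive.
Entrant against Withdraw: payoffs 3, -3 → best response Aggressive.
Mutual best responses: (Passive, Moderate); (Withdraw, Aggressive).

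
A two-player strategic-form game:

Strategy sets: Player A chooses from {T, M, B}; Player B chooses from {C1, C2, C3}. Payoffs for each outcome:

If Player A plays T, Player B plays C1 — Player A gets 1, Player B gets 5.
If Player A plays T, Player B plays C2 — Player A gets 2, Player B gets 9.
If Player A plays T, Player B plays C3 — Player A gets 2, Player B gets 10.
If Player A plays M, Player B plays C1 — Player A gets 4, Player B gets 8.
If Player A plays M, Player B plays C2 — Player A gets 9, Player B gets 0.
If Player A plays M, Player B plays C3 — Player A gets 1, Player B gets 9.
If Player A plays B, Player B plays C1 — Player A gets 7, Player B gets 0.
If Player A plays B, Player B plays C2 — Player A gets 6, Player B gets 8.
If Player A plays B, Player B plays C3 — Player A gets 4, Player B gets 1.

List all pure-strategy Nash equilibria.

(T, C1): Player A can switch to M (1 → 4). Not NE.
(T, C2): Player A can switch to M (2 → 9). Not NE.
(T, C3): Player A can switch to B (2 → 4). Not NE.
(M, C1): Player A can switch to B (4 → 7). Not NE.
(M, C2): Player B can switch to C1 (0 → 8). Not NE.
(M, C3): Player A can switch to T (1 → 2). Not NE.
(B, C1): Player B can switch to C2 (0 → 8). Not NE.
(B, C2): Player A can switch to M (6 → 9). Not NE.
(B, C3): Player B can switch to C2 (1 → 8). Not NE.

There is no pure-strategy Nash equilibrium.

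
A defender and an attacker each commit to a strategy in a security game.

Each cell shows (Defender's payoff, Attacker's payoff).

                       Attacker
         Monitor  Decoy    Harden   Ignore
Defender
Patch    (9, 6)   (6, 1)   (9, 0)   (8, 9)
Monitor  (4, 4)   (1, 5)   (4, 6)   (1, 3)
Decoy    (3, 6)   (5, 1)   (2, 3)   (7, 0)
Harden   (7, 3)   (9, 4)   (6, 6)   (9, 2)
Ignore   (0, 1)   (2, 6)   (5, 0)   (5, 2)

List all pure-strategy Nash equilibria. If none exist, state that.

(Patch, Monitor): Attacker can switch to Ignore (6 → 9). Not NE.
(Patch, Decoy): Defender can switch to Harden (6 → 9). Not NE.
(Patch, Harden): Attacker can switch to Monitor (0 → 6). Not NE.
(Patch, Ignore): Defender can switch to Harden (8 → 9). Not NE.
(Monitor, Monitor): Defender can switch to Patch (4 → 9). Not NE.
(Monitor, Decoy): Defender can switch to Patch (1 → 6). Not NE.
(Monitor, Harden): Defender can switch to Patch (4 → 9). Not NE.
(Monitor, Ignore): Defender can switch to Patch (1 → 8). Not NE.
(Decoy, Monitor): Defender can switch to Patch (3 → 9). Not NE.
(Decoy, Decoy): Defender can switch to Patch (5 → 6). Not NE.
(Decoy, Harden): Defender can switch to Patch (2 → 9). Not NE.
(Decoy, Ignore): Defender can switch to Patch (7 → 8). Not NE.
(The remaining 8 profiles each have a profitable deviation by the same check.)

none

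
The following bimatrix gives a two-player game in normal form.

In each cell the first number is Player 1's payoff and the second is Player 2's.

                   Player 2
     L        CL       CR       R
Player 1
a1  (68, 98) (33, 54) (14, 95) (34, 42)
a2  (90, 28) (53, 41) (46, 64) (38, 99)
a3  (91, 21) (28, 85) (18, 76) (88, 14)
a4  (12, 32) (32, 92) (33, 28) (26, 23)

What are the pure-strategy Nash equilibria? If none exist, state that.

There is no pure-strategy Nash equilibrium.

(a1, L): Player 1 can switch to a2 (68 → 90). Not NE.
(a1, CL): Player 1 can switch to a2 (33 → 53). Not NE.
(a1, CR): Player 1 can switch to a2 (14 → 46). Not NE.
(a1, R): Player 1 can switch to a2 (34 → 38). Not NE.
(a2, L): Player 1 can switch to a3 (90 → 91). Not NE.
(a2, CL): Player 2 can switch to CR (41 → 64). Not NE.
(a2, CR): Player 2 can switch to R (64 → 99). Not NE.
(a2, R): Player 1 can switch to a3 (38 → 88). Not NE.
(a3, L): Player 2 can switch to CL (21 → 85). Not NE.
(a3, CL): Player 1 can switch to a1 (28 → 33). Not NE.
(a3, CR): Player 1 can switch to a2 (18 → 46). Not NE.
(a3, R): Player 2 can switch to L (14 → 21). Not NE.
(The remaining 4 profiles each have a profitable deviation by the same check.)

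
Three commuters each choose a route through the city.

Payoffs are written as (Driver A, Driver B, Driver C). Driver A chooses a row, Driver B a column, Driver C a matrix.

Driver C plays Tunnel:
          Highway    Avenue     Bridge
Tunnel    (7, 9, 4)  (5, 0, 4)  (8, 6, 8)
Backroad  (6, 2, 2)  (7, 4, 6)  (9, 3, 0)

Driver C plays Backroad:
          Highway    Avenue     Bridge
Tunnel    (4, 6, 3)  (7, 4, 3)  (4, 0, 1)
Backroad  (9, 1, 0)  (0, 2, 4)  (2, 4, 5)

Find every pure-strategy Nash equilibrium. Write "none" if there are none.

Check each profile: it is a Nash equilibrium iff no player can strictly gain by switching unilaterally.
(Tunnel, Highway, Tunnel): Driver A gets 7, best alternative 6; Driver B gets 9, best alternative 6; Driver C gets 4, best alternative 3. No profitable deviation — NE.
(Tunnel, Highway, Backroad): Driver A can switch to Backroad (4 → 9). Not NE.
(Tunnel, Avenue, Tunnel): Driver A can switch to Backroad (5 → 7). Not NE.
(Tunnel, Avenue, Backroad): Driver B can switch to Highway (4 → 6). Not NE.
(Tunnel, Bridge, Tunnel): Driver A can switch to Backroad (8 → 9). Not NE.
(Tunnel, Bridge, Backroad): Driver B can switch to Highway (0 → 6). Not NE.
(Backroad, Highway, Tunnel): Driver A can switch to Tunnel (6 → 7). Not NE.
(Backroad, Avenue, Tunnel): Driver A gets 7, best alternative 5; Driver B gets 4, best alternative 3; Driver C gets 6, best alternative 4. No profitable deviation — NE.
(The remaining 4 profiles each have a profitable deviation by the same check.)

Pure-strategy Nash equilibria: (Tunnel, Highway, Tunnel), (Backroad, Avenue, Tunnel)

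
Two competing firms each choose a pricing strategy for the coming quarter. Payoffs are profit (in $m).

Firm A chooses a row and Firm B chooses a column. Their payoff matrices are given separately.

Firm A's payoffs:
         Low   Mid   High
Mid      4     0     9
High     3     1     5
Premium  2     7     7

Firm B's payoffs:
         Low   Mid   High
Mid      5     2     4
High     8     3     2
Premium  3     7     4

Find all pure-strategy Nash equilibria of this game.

The pure Nash equilibria are (Mid, Low); (Premium, Mid).

Mark each player's best response to every combination of opponents' strategies; a profile where every player is best-responding is a pure Nash equilibrium.
Firm A against Low: payoffs 4, 3, 2 → best response Mid.
Firm A against Mid: payoffs 0, 1, 7 → best response Premium.
Firm A against High: payoffs 9, 5, 7 → best response Mid.
Firm B against Mid: payoffs 5, 2, 4 → best response Low.
Firm B against High: payoffs 8, 3, 2 → best response Low.
Firm B against Premium: payoffs 3, 7, 4 → best response Mid.
Mutual best responses: (Mid, Low); (Premium, Mid).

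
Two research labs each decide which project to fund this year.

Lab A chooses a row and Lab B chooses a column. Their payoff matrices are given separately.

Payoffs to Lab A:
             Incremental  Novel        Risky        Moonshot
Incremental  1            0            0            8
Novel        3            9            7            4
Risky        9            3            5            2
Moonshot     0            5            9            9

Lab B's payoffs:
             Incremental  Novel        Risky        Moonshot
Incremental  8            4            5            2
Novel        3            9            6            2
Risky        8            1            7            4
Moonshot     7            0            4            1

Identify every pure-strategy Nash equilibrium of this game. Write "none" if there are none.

(Incremental, Incremental): Lab A can switch to Novel (1 → 3). Not NE.
(Incremental, Novel): Lab A can switch to Novel (0 → 9). Not NE.
(Incremental, Risky): Lab A can switch to Novel (0 → 7). Not NE.
(Incremental, Moonshot): Lab A can switch to Moonshot (8 → 9). Not NE.
(Novel, Incremental): Lab A can switch to Risky (3 → 9). Not NE.
(Novel, Novel): Lab A gets 9, best alternative 5; Lab B gets 9, best alternative 6. No profitable deviation — NE.
(Novel, Risky): Lab A can switch to Moonshot (7 → 9). Not NE.
(Risky, Incremental): Lab A gets 9, best alternative 3; Lab B gets 8, best alternative 7. No profitable deviation — NE.
(The remaining 8 profiles each have a profitable deviation by the same check.)

(Novel, Novel); (Risky, Incremental)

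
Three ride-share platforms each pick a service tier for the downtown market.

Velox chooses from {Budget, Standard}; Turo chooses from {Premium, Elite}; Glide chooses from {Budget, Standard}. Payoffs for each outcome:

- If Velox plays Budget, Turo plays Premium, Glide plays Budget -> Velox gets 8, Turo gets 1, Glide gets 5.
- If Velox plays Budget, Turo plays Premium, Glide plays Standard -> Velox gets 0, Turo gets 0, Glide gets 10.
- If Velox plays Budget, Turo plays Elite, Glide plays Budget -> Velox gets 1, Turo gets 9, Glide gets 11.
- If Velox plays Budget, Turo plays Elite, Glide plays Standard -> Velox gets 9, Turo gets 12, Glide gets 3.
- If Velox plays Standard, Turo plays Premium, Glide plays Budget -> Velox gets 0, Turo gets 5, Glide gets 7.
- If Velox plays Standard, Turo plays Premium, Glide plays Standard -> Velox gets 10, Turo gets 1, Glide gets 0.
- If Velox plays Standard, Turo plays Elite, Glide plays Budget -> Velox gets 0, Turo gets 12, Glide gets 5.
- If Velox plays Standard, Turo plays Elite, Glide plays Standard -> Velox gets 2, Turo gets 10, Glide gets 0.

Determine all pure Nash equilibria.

(Budget, Elite, Budget)

For each strategy profile, look for a profitable unilateral deviation.
(Budget, Premium, Budget): Turo can switch to Elite (1 → 9). Not NE.
(Budget, Premium, Standard): Velox can switch to Standard (0 → 10). Not NE.
(Budget, Elite, Budget): Velox gets 1, best alternative 0; Turo gets 9, best alternative 1; Glide gets 11, best alternative 3. No profitable deviation — NE.
(Budget, Elite, Standard): Glide can switch to Budget (3 → 11). Not NE.
(Standard, Premium, Budget): Velox can switch to Budget (0 → 8). Not NE.
(Standard, Premium, Standard): Turo can switch to Elite (1 → 10). Not NE.
(Standard, Elite, Budget): Velox can switch to Budget (0 → 1). Not NE.
(Standard, Elite, Standard): Velox can switch to Budget (2 → 9). Not NE.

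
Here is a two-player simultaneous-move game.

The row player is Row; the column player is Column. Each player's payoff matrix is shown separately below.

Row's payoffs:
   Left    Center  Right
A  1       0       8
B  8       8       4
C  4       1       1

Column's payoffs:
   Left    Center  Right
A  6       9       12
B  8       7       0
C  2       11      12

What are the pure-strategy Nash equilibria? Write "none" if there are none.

The pure Nash equilibria are (A, Right); (B, Left).

Row against Left: payoffs 1, 8, 4 → best response B.
Row against Center: payoffs 0, 8, 1 → best response B.
Row against Right: payoffs 8, 4, 1 → best response A.
Column against A: payoffs 6, 9, 12 → best response Right.
Column against B: payoffs 8, 7, 0 → best response Left.
Column against C: payoffs 2, 11, 12 → best response Right.
Mutual best responses: (A, Right); (B, Left).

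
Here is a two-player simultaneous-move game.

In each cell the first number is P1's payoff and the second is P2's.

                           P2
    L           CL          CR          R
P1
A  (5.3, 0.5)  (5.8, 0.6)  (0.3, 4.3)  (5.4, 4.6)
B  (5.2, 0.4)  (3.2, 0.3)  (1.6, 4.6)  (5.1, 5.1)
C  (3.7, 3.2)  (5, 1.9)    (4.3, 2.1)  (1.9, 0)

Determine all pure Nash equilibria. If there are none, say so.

For each strategy profile, look for a profitable unilateral deviation.
(A, L): P2 can switch to CL (0.5 → 0.6). Not NE.
(A, CL): P2 can switch to CR (0.6 → 4.3). Not NE.
(A, CR): P1 can switch to B (0.3 → 1.6). Not NE.
(A, R): P1 gets 5.4, best alternative 5.1; P2 gets 4.6, best alternative 4.3. No profitable deviation — NE.
(B, L): P1 can switch to A (5.2 → 5.3). Not NE.
(B, CL): P1 can switch to A (3.2 → 5.8). Not NE.
(B, CR): P1 can switch to C (1.6 → 4.3). Not NE.
(The remaining 5 profiles each have a profitable deviation by the same check.)

The unique pure-strategy Nash equilibrium is (A, R).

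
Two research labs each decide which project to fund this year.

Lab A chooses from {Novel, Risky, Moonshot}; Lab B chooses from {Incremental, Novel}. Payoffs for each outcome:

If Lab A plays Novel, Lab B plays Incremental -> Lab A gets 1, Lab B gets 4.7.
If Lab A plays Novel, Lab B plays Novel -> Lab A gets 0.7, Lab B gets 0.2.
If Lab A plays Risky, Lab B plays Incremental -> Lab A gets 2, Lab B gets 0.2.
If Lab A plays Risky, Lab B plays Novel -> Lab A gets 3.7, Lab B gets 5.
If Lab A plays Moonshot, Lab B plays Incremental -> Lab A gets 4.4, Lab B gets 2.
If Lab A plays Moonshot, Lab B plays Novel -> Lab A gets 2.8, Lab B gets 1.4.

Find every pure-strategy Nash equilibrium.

Lab A against Incremental: payoffs 1, 2, 4.4 → best response Moonshot.
Lab A against Novel: payoffs 0.7, 3.7, 2.8 → best response Risky.
Lab B against Novel: payoffs 4.7, 0.2 → best response Incremental.
Lab B against Risky: payoffs 0.2, 5 → best response Novel.
Lab B against Moonshot: payoffs 2, 1.4 → best response Incremental.
Mutual best responses: (Risky, Novel); (Moonshot, Incremental).

(Risky, Novel) and (Moonshot, Incremental)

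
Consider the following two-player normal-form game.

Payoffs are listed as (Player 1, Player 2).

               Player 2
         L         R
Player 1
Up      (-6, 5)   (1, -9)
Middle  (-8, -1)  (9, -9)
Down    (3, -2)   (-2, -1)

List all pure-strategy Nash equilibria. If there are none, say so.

There is no pure-strategy Nash equilibrium.

For each player, find the best response to each opponent profile; mutual best responses are the pure NE.
Player 1 against L: payoffs -6, -8, 3 → best response Down.
Player 1 against R: payoffs 1, 9, -2 → best response Middle.
Player 2 against Up: payoffs 5, -9 → best response L.
Player 2 against Middle: payoffs -1, -9 → best response L.
Player 2 against Down: payoffs -2, -1 → best response R.
No profile is a mutual best response for all players.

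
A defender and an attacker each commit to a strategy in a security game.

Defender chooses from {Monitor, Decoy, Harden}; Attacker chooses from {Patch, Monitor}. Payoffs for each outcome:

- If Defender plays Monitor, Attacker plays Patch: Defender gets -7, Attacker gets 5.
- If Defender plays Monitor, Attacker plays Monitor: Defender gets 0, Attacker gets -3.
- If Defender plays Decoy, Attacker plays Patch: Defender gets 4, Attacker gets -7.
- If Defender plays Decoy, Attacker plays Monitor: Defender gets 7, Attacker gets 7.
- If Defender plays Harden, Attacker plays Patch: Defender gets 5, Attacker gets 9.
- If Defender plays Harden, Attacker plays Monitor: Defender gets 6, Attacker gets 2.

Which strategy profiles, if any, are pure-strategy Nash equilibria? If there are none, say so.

(Decoy, Monitor), (Harden, Patch)

For each player, find the best response to each opponent profile; mutual best responses are the pure NE.
Defender against Patch: payoffs -7, 4, 5 → best response Harden.
Defender against Monitor: payoffs 0, 7, 6 → best response Decoy.
Attacker against Monitor: payoffs 5, -3 → best response Patch.
Attacker against Decoy: payoffs -7, 7 → best response Monitor.
Attacker against Harden: payoffs 9, 2 → best response Patch.
Mutual best responses: (Decoy, Monitor); (Harden, Patch).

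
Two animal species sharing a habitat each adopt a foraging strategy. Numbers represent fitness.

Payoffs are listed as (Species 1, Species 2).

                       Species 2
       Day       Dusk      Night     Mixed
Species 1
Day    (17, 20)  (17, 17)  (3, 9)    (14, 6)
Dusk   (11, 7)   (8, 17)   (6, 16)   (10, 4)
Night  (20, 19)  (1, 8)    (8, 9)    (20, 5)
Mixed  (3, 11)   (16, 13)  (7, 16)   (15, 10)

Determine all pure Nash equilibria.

The unique pure-strategy Nash equilibrium is (Night, Day).

For each player, find the best response to each opponent profile; mutual best responses are the pure NE.
Species 1 against Day: payoffs 17, 11, 20, 3 → best response Night.
Species 1 against Dusk: payoffs 17, 8, 1, 16 → best response Day.
Species 1 against Night: payoffs 3, 6, 8, 7 → best response Night.
Species 1 against Mixed: payoffs 14, 10, 20, 15 → best response Night.
Species 2 against Day: payoffs 20, 17, 9, 6 → best response Day.
Species 2 against Dusk: payoffs 7, 17, 16, 4 → best response Dusk.
Species 2 against Night: payoffs 19, 8, 9, 5 → best response Day.
Species 2 against Mixed: payoffs 11, 13, 16, 10 → best response Night.
Mutual best responses: (Night, Day).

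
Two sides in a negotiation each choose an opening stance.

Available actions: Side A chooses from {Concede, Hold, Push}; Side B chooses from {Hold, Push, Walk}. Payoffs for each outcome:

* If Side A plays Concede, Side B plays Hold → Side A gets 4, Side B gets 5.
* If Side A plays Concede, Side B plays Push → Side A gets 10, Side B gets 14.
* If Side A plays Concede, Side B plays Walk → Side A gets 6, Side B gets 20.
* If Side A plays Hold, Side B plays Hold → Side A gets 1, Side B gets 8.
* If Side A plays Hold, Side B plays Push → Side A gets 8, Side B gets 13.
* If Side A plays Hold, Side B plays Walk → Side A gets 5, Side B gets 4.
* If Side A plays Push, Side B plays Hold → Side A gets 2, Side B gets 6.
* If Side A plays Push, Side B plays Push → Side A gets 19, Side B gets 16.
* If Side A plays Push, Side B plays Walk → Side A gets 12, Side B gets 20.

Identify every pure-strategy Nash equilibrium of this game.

The unique pure-strategy Nash equilibrium is (Push, Walk).

Side A against Hold: payoffs 4, 1, 2 → best response Concede.
Side A against Push: payoffs 10, 8, 19 → best response Push.
Side A against Walk: payoffs 6, 5, 12 → best response Push.
Side B against Concede: payoffs 5, 14, 20 → best response Walk.
Side B against Hold: payoffs 8, 13, 4 → best response Push.
Side B against Push: payoffs 6, 16, 20 → best response Walk.
Mutual best responses: (Push, Walk).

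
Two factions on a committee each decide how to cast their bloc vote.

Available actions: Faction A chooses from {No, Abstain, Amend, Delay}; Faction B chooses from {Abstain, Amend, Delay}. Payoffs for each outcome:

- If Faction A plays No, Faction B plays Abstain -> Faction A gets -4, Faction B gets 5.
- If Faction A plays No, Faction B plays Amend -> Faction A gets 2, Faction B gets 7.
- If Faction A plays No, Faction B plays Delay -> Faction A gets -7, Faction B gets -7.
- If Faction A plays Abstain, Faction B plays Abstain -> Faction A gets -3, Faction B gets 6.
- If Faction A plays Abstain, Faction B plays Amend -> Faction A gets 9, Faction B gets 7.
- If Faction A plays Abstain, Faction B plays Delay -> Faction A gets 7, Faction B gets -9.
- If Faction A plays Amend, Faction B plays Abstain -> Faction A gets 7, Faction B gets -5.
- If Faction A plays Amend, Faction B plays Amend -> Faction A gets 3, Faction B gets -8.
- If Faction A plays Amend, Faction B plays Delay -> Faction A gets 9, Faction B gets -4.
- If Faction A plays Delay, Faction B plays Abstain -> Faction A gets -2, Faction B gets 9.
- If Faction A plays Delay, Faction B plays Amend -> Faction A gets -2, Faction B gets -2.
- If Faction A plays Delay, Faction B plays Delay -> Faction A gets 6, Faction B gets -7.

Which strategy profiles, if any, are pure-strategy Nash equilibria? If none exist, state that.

Pure-strategy Nash equilibria: (Abstain, Amend) and (Amend, Delay)

(No, Abstain): Faction A can switch to Abstain (-4 → -3). Not NE.
(No, Amend): Faction A can switch to Abstain (2 → 9). Not NE.
(No, Delay): Faction A can switch to Abstain (-7 → 7). Not NE.
(Abstain, Abstain): Faction A can switch to Amend (-3 → 7). Not NE.
(Abstain, Amend): Faction A gets 9, best alternative 3; Faction B gets 7, best alternative 6. No profitable deviation — NE.
(Abstain, Delay): Faction A can switch to Amend (7 → 9). Not NE.
(Amend, Abstain): Faction B can switch to Delay (-5 → -4). Not NE.
(Amend, Amend): Faction A can switch to Abstain (3 → 9). Not NE.
(Amend, Delay): Faction A gets 9, best alternative 7; Faction B gets -4, best alternative -5. No profitable deviation — NE.
(Delay, Abstain): Faction A can switch to Amend (-2 → 7). Not NE.
(The remaining 2 profiles each have a profitable deviation by the same check.)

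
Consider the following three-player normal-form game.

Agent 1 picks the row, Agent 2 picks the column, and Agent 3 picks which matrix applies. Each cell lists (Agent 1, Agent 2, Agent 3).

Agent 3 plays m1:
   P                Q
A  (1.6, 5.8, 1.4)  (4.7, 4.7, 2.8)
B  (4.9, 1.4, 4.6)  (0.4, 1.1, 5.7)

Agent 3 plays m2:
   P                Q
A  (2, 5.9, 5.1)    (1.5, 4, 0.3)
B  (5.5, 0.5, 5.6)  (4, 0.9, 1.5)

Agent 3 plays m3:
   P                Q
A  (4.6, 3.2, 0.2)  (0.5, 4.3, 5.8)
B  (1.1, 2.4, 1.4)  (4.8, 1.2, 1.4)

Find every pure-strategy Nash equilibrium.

Mark each player's best response to every combination of opponents' strategies; a profile where every player is best-responding is a pure Nash equilibrium.
Agent 1 against (P, m1): payoffs 1.6, 4.9 → best response B.
Agent 1 against (P, m2): payoffs 2, 5.5 → best response B.
Agent 1 against (P, m3): payoffs 4.6, 1.1 → best response A.
Agent 1 against (Q, m1): payoffs 4.7, 0.4 → best response A.
Agent 1 against (Q, m2): payoffs 1.5, 4 → best response B.
Agent 1 against (Q, m3): payoffs 0.5, 4.8 → best response B.
Agent 2 against (A, m1): payoffs 5.8, 4.7 → best response P.
Agent 2 against (A, m2): payoffs 5.9, 4 → best response P.
Agent 2 against (A, m3): payoffs 3.2, 4.3 → best response Q.
Agent 2 against (B, m1): payoffs 1.4, 1.1 → best response P.
Agent 2 against (B, m2): payoffs 0.5, 0.9 → best response Q.
Agent 2 against (B, m3): payoffs 2.4, 1.2 → best response P.
Agent 3 against (A, P): payoffs 1.4, 5.1, 0.2 → best response m2.
Agent 3 against (A, Q): payoffs 2.8, 0.3, 5.8 → best response m3.
Agent 3 against (B, P): payoffs 4.6, 5.6, 1.4 → best response m2.
Agent 3 against (B, Q): payoffs 5.7, 1.5, 1.4 → best response m1.
No profile is a mutual best response for all players.

No pure-strategy Nash equilibrium.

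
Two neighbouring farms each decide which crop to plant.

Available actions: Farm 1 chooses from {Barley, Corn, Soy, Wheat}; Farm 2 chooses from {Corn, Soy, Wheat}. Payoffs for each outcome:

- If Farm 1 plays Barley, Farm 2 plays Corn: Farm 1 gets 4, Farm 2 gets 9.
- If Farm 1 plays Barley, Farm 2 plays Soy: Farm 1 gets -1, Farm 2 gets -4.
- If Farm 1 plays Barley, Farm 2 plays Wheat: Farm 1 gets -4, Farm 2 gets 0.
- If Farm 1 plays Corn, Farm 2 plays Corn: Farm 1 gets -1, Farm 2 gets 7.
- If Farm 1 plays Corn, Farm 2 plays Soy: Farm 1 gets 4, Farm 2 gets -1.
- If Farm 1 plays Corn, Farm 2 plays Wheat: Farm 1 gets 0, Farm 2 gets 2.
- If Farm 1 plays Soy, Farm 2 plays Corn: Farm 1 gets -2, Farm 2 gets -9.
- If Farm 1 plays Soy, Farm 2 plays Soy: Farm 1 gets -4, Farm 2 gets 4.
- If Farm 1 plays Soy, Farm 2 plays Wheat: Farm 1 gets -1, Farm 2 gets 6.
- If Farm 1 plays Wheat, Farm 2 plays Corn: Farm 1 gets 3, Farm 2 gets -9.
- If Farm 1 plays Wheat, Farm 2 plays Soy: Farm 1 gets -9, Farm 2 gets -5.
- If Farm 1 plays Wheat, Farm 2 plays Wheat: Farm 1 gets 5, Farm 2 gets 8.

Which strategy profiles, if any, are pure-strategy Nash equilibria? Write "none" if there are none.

Pure-strategy Nash equilibria: (Barley, Corn) and (Wheat, Wheat)

For each player, find the best response to each opponent profile; mutual best responses are the pure NE.
Farm 1 against Corn: payoffs 4, -1, -2, 3 → best response Barley.
Farm 1 against Soy: payoffs -1, 4, -4, -9 → best response Corn.
Farm 1 against Wheat: payoffs -4, 0, -1, 5 → best response Wheat.
Farm 2 against Barley: payoffs 9, -4, 0 → best response Corn.
Farm 2 against Corn: payoffs 7, -1, 2 → best response Corn.
Farm 2 against Soy: payoffs -9, 4, 6 → best response Wheat.
Farm 2 against Wheat: payoffs -9, -5, 8 → best response Wheat.
Mutual best responses: (Barley, Corn); (Wheat, Wheat).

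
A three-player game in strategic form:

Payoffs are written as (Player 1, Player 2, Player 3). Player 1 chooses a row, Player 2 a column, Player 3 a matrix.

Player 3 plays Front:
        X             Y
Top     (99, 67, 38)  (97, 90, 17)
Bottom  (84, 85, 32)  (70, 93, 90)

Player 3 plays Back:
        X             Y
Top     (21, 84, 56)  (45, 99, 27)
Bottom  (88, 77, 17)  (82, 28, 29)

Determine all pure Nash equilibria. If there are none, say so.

Player 1 against (X, Front): payoffs 99, 84 → best response Top.
Player 1 against (X, Back): payoffs 21, 88 → best response Bottom.
Player 1 against (Y, Front): payoffs 97, 70 → best response Top.
Player 1 against (Y, Back): payoffs 45, 82 → best response Bottom.
Player 2 against (Top, Front): payoffs 67, 90 → best response Y.
Player 2 against (Top, Back): payoffs 84, 99 → best response Y.
Player 2 against (Bottom, Front): payoffs 85, 93 → best response Y.
Player 2 against (Bottom, Back): payoffs 77, 28 → best response X.
Player 3 against (Top, X): payoffs 38, 56 → best response Back.
Player 3 against (Top, Y): payoffs 17, 27 → best response Back.
Player 3 against (Bottom, X): payoffs 32, 17 → best response Front.
Player 3 against (Bottom, Y): payoffs 90, 29 → best response Front.
No profile is a mutual best response for all players.

There is no pure-strategy Nash equilibrium.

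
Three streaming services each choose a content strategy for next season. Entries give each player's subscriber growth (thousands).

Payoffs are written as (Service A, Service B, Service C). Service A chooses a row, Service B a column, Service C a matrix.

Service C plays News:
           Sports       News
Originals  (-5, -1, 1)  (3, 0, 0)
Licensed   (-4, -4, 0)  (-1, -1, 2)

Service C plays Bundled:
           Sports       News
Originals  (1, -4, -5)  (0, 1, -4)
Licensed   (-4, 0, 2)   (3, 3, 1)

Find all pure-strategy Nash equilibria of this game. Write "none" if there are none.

(Originals, News, News)

Service A against (Sports, News): payoffs -5, -4 → best response Licensed.
Service A against (Sports, Bundled): payoffs 1, -4 → best response Originals.
Service A against (News, News): payoffs 3, -1 → best response Originals.
Service A against (News, Bundled): payoffs 0, 3 → best response Licensed.
Service B against (Originals, News): payoffs -1, 0 → best response News.
Service B against (Originals, Bundled): payoffs -4, 1 → best response News.
Service B against (Licensed, News): payoffs -4, -1 → best response News.
Service B against (Licensed, Bundled): payoffs 0, 3 → best response News.
Service C against (Originals, Sports): payoffs 1, -5 → best response News.
Service C against (Originals, News): payoffs 0, -4 → best response News.
Service C against (Licensed, Sports): payoffs 0, 2 → best response Bundled.
Service C against (Licensed, News): payoffs 2, 1 → best response News.
Mutual best responses: (Originals, News, News).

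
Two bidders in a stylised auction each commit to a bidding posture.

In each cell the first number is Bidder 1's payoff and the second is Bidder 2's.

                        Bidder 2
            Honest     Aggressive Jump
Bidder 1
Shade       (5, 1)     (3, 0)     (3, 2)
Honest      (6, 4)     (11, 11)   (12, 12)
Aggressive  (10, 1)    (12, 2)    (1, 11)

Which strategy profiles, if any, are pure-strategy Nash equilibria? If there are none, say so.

(Shade, Honest): Bidder 1 can switch to Honest (5 → 6). Not NE.
(Shade, Aggressive): Bidder 1 can switch to Honest (3 → 11). Not NE.
(Shade, Jump): Bidder 1 can switch to Honest (3 → 12). Not NE.
(Honest, Honest): Bidder 1 can switch to Aggressive (6 → 10). Not NE.
(Honest, Aggressive): Bidder 1 can switch to Aggressive (11 → 12). Not NE.
(Honest, Jump): Bidder 1 gets 12, best alternative 3; Bidder 2 gets 12, best alternative 11. No profitable deviation — NE.
(Aggressive, Honest): Bidder 2 can switch to Aggressive (1 → 2). Not NE.
(Aggressive, Aggressive): Bidder 2 can switch to Jump (2 → 11). Not NE.
(Aggressive, Jump): Bidder 1 can switch to Shade (1 → 3). Not NE.

Pure NE: (Honest, Jump)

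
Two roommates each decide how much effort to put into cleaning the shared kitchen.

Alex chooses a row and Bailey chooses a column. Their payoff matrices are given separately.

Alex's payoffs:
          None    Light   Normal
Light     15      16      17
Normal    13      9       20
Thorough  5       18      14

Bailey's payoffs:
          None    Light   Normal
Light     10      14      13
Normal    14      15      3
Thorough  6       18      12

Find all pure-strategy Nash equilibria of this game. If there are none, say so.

(Light, None): Bailey can switch to Light (10 → 14). Not NE.
(Light, Light): Alex can switch to Thorough (16 → 18). Not NE.
(Light, Normal): Alex can switch to Normal (17 → 20). Not NE.
(Normal, None): Alex can switch to Light (13 → 15). Not NE.
(Normal, Light): Alex can switch to Light (9 → 16). Not NE.
(Normal, Normal): Bailey can switch to None (3 → 14). Not NE.
(Thorough, None): Alex can switch to Light (5 → 15). Not NE.
(Thorough, Light): Alex gets 18, best alternative 16; Bailey gets 18, best alternative 12. No profitable deviation — NE.
(Thorough, Normal): Alex can switch to Light (14 → 17). Not NE.

Pure NE: (Thorough, Light)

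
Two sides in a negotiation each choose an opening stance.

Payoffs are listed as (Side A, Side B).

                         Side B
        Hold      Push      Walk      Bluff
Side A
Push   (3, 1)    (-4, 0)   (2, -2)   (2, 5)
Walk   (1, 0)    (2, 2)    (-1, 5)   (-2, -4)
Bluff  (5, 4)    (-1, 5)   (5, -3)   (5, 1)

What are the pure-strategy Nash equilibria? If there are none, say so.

none

Side A against Hold: payoffs 3, 1, 5 → best response Bluff.
Side A against Push: payoffs -4, 2, -1 → best response Walk.
Side A against Walk: payoffs 2, -1, 5 → best response Bluff.
Side A against Bluff: payoffs 2, -2, 5 → best response Bluff.
Side B against Push: payoffs 1, 0, -2, 5 → best response Bluff.
Side B against Walk: payoffs 0, 2, 5, -4 → best response Walk.
Side B against Bluff: payoffs 4, 5, -3, 1 → best response Push.
No profile is a mutual best response for all players.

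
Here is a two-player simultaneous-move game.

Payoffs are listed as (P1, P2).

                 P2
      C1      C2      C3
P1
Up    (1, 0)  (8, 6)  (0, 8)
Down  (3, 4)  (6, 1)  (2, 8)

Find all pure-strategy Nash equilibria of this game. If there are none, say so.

(Down, C3)

P1 against C1: payoffs 1, 3 → best response Down.
P1 against C2: payoffs 8, 6 → best response Up.
P1 against C3: payoffs 0, 2 → best response Down.
P2 against Up: payoffs 0, 6, 8 → best response C3.
P2 against Down: payoffs 4, 1, 8 → best response C3.
Mutual best responses: (Down, C3).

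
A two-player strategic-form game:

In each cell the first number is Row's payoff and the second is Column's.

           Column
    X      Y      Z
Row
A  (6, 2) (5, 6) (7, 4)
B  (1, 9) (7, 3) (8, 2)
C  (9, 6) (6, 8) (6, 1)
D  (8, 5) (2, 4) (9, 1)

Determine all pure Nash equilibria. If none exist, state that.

none

Check each profile: it is a Nash equilibrium iff no player can strictly gain by switching unilaterally.
(A, X): Row can switch to C (6 → 9). Not NE.
(A, Y): Row can switch to B (5 → 7). Not NE.
(A, Z): Row can switch to B (7 → 8). Not NE.
(B, X): Row can switch to A (1 → 6). Not NE.
(B, Y): Column can switch to X (3 → 9). Not NE.
(B, Z): Row can switch to D (8 → 9). Not NE.
(The remaining 6 profiles each have a profitable deviation by the same check.)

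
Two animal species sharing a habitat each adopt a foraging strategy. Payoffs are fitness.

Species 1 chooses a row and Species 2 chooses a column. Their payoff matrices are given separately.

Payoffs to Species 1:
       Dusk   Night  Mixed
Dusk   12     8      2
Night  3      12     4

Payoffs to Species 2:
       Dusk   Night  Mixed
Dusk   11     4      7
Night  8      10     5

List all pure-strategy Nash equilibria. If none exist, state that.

The pure Nash equilibria are (Dusk, Dusk) and (Night, Night).

(Dusk, Dusk): Species 1 gets 12, best alternative 3; Species 2 gets 11, best alternative 7. No profitable deviation — NE.
(Dusk, Night): Species 1 can switch to Night (8 → 12). Not NE.
(Dusk, Mixed): Species 1 can switch to Night (2 → 4). Not NE.
(Night, Dusk): Species 1 can switch to Dusk (3 → 12). Not NE.
(Night, Night): Species 1 gets 12, best alternative 8; Species 2 gets 10, best alternative 8. No profitable deviation — NE.
(Night, Mixed): Species 2 can switch to Dusk (5 → 8). Not NE.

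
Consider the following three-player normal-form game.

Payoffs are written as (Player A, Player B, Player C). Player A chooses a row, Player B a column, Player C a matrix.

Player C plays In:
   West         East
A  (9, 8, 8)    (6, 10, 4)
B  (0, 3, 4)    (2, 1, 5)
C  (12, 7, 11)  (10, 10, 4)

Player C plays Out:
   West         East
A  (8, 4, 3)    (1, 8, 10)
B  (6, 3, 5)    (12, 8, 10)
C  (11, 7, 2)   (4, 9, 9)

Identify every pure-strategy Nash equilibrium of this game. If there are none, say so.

The unique pure-strategy Nash equilibrium is (B, East, Out).

Player A against (West, In): payoffs 9, 0, 12 → best response C.
Player A against (West, Out): payoffs 8, 6, 11 → best response C.
Player A against (East, In): payoffs 6, 2, 10 → best response C.
Player A against (East, Out): payoffs 1, 12, 4 → best response B.
Player B against (A, In): payoffs 8, 10 → best response East.
Player B against (A, Out): payoffs 4, 8 → best response East.
Player B against (B, In): payoffs 3, 1 → best response West.
Player B against (B, Out): payoffs 3, 8 → best response East.
Player B against (C, In): payoffs 7, 10 → best response East.
Player B against (C, Out): payoffs 7, 9 → best response East.
Player C against (A, West): payoffs 8, 3 → best response In.
Player C against (A, East): payoffs 4, 10 → best response Out.
Player C against (B, West): payoffs 4, 5 → best response Out.
Player C against (B, East): payoffs 5, 10 → best response Out.
Player C against (C, West): payoffs 11, 2 → best response In.
Player C against (C, East): payoffs 4, 9 → best response Out.
Mutual best responses: (B, East, Out).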